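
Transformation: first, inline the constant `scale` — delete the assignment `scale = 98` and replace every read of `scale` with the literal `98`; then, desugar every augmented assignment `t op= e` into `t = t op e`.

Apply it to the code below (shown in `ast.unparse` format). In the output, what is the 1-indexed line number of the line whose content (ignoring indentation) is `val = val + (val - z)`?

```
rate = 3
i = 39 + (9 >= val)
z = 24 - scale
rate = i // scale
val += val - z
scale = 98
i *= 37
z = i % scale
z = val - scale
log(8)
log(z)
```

Transformed code:
rate = 3
i = 39 + (9 >= val)
z = 24 - 98
rate = i // 98
val = val + (val - z)
i = i * 37
z = i % 98
z = val - 98
log(8)
log(z)

5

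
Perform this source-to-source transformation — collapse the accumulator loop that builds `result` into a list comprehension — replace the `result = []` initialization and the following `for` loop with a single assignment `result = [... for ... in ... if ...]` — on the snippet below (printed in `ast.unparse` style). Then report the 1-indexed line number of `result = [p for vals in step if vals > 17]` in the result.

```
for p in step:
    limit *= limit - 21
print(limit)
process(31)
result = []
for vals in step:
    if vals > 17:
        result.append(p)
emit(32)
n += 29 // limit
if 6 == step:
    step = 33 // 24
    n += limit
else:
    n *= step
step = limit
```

Transformed code:
for p in step:
    limit *= limit - 21
print(limit)
process(31)
result = [p for vals in step if vals > 17]
emit(32)
n += 29 // limit
if 6 == step:
    step = 33 // 24
    n += limit
else:
    n *= step
step = limit

5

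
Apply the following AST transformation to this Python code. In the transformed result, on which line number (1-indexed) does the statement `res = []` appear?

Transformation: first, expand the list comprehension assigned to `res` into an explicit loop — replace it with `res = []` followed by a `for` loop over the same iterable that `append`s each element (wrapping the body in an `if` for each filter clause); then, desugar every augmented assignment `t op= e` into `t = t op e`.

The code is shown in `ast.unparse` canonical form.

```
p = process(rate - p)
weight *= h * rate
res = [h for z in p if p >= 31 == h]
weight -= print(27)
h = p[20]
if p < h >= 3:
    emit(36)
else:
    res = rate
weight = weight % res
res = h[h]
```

3

Transformed code:
p = process(rate - p)
weight = weight * (h * rate)
res = []
for z in p:
    if p >= 31 == h:
        res.append(h)
weight = weight - print(27)
h = p[20]
if p < h >= 3:
    emit(36)
else:
    res = rate
weight = weight % res
res = h[h]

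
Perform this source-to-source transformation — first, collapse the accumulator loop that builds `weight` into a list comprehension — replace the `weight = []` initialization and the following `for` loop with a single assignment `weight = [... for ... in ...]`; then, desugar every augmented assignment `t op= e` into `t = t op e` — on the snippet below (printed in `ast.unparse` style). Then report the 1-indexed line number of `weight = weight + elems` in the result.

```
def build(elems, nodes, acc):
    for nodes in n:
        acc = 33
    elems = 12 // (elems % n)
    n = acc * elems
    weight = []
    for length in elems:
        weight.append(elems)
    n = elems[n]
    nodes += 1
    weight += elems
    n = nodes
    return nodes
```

Transformed code:
def build(elems, nodes, acc):
    for nodes in n:
        acc = 33
    elems = 12 // (elems % n)
    n = acc * elems
    weight = [elems for length in elems]
    n = elems[n]
    nodes = nodes + 1
    weight = weight + elems
    n = nodes
    return nodes

9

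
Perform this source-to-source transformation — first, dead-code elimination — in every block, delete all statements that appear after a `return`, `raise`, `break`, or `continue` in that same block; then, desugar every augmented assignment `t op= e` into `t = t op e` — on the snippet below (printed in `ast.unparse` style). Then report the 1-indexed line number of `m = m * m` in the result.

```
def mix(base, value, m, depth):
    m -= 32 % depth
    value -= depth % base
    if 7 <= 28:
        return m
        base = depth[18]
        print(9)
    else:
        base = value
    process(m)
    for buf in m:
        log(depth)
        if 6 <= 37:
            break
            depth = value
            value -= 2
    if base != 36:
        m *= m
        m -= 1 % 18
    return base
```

Transformed code:
def mix(base, value, m, depth):
    m = m - 32 % depth
    value = value - depth % base
    if 7 <= 28:
        return m
    else:
        base = value
    process(m)
    for buf in m:
        log(depth)
        if 6 <= 37:
            break
    if base != 36:
        m = m * m
        m = m - 1 % 18
    return base

14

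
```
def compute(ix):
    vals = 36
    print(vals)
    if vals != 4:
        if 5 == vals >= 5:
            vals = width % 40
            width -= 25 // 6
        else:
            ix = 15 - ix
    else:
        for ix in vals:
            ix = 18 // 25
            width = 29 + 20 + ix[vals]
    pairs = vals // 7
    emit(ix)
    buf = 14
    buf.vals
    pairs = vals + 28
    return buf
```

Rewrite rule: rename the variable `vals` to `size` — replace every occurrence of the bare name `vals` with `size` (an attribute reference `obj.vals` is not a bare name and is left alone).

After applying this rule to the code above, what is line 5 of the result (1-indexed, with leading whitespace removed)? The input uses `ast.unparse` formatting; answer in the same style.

if 5 == size >= 5:

Transformed code:
def compute(ix):
    size = 36
    print(size)
    if size != 4:
        if 5 == size >= 5:
            size = width % 40
            width -= 25 // 6
        else:
            ix = 15 - ix
    else:
        for ix in size:
            ix = 18 // 25
            width = 29 + 20 + ix[size]
    pairs = size // 7
    emit(ix)
    buf = 14
    buf.vals
    pairs = size + 28
    return buf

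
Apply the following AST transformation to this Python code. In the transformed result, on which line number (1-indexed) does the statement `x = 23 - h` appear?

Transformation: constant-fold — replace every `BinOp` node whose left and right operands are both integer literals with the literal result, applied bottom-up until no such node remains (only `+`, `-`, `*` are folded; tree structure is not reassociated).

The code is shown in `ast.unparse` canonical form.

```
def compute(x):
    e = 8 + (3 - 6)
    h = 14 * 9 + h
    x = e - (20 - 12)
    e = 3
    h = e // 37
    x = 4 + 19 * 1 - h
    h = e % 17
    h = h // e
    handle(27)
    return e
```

7

Transformed code:
def compute(x):
    e = 5
    h = 126 + h
    x = e - 8
    e = 3
    h = e // 37
    x = 23 - h
    h = e % 17
    h = h // e
    handle(27)
    return e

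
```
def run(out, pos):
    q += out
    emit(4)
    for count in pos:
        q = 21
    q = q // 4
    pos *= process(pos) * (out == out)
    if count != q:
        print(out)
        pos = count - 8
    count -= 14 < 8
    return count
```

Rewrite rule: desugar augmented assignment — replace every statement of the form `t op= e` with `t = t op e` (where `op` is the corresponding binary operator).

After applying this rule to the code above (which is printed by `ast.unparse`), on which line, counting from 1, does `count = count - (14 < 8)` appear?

11

Transformed code:
def run(out, pos):
    q = q + out
    emit(4)
    for count in pos:
        q = 21
    q = q // 4
    pos = pos * (process(pos) * (out == out))
    if count != q:
        print(out)
        pos = count - 8
    count = count - (14 < 8)
    return count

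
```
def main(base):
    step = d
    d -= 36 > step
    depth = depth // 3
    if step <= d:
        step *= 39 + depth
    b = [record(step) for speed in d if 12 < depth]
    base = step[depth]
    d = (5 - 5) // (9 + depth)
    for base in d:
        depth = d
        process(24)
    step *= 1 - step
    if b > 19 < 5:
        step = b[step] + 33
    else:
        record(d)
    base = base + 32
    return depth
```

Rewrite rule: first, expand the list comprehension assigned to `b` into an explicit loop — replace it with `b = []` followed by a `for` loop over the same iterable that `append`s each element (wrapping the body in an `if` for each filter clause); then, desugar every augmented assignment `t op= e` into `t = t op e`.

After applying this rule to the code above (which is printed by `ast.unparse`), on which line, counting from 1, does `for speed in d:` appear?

8

Transformed code:
def main(base):
    step = d
    d = d - (36 > step)
    depth = depth // 3
    if step <= d:
        step = step * (39 + depth)
    b = []
    for speed in d:
        if 12 < depth:
            b.append(record(step))
    base = step[depth]
    d = (5 - 5) // (9 + depth)
    for base in d:
        depth = d
        process(24)
    step = step * (1 - step)
    if b > 19 < 5:
        step = b[step] + 33
    else:
        record(d)
    base = base + 32
    return depth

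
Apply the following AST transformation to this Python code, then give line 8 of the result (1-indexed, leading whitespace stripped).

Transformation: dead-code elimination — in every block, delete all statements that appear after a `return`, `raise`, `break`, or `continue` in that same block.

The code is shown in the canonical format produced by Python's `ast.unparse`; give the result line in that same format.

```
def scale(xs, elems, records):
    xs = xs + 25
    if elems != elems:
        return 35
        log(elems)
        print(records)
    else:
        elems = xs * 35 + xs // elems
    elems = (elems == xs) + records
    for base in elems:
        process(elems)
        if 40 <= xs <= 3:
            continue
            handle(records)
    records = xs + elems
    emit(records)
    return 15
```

for base in elems:

Transformed code:
def scale(xs, elems, records):
    xs = xs + 25
    if elems != elems:
        return 35
    else:
        elems = xs * 35 + xs // elems
    elems = (elems == xs) + records
    for base in elems:
        process(elems)
        if 40 <= xs <= 3:
            continue
    records = xs + elems
    emit(records)
    return 15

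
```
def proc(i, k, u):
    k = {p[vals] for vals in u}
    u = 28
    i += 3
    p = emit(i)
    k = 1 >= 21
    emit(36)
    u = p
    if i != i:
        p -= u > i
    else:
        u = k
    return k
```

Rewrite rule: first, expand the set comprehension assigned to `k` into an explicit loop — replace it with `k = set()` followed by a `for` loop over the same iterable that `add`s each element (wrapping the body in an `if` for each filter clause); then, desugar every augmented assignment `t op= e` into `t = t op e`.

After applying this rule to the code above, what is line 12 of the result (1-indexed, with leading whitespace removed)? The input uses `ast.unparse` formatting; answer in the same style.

Transformed code:
def proc(i, k, u):
    k = set()
    for vals in u:
        k.add(p[vals])
    u = 28
    i = i + 3
    p = emit(i)
    k = 1 >= 21
    emit(36)
    u = p
    if i != i:
        p = p - (u > i)
    else:
        u = k
    return k

p = p - (u > i)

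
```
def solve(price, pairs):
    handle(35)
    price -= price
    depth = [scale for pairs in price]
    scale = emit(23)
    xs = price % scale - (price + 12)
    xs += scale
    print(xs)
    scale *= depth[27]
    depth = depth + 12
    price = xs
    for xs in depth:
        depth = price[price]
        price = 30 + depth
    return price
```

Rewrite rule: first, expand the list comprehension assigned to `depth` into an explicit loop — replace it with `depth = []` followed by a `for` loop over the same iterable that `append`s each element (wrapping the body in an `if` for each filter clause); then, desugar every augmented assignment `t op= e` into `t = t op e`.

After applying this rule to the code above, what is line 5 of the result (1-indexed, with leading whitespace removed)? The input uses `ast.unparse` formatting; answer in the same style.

for pairs in price:

Transformed code:
def solve(price, pairs):
    handle(35)
    price = price - price
    depth = []
    for pairs in price:
        depth.append(scale)
    scale = emit(23)
    xs = price % scale - (price + 12)
    xs = xs + scale
    print(xs)
    scale = scale * depth[27]
    depth = depth + 12
    price = xs
    for xs in depth:
        depth = price[price]
        price = 30 + depth
    return price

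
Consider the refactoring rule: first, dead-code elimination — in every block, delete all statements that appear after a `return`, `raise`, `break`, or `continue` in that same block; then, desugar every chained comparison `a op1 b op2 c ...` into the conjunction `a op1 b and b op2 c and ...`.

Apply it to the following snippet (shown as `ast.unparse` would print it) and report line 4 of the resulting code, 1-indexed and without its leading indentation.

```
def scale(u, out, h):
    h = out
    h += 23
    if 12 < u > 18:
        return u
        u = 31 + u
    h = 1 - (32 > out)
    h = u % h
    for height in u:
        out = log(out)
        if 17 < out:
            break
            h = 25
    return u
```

if 12 < u and u > 18:

Transformed code:
def scale(u, out, h):
    h = out
    h += 23
    if 12 < u and u > 18:
        return u
    h = 1 - (32 > out)
    h = u % h
    for height in u:
        out = log(out)
        if 17 < out:
            break
    return u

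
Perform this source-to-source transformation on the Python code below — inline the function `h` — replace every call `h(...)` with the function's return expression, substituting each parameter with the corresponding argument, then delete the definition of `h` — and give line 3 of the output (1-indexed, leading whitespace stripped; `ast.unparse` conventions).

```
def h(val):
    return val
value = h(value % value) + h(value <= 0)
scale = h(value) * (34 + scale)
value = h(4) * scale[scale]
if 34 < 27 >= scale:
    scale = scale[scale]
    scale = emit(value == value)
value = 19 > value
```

Transformed code:
value = value % value + (value <= 0)
scale = value * (34 + scale)
value = 4 * scale[scale]
if 34 < 27 >= scale:
    scale = scale[scale]
    scale = emit(value == value)
value = 19 > value

value = 4 * scale[scale]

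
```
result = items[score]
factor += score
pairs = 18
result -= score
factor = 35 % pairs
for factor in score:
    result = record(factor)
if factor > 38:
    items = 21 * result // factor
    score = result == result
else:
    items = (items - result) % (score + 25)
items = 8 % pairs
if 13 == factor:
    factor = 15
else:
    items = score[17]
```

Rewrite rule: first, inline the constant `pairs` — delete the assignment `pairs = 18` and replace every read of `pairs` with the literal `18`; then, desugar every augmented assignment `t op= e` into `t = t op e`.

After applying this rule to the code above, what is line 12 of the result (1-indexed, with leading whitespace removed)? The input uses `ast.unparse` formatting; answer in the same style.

items = 8 % 18

Transformed code:
result = items[score]
factor = factor + score
result = result - score
factor = 35 % 18
for factor in score:
    result = record(factor)
if factor > 38:
    items = 21 * result // factor
    score = result == result
else:
    items = (items - result) % (score + 25)
items = 8 % 18
if 13 == factor:
    factor = 15
else:
    items = score[17]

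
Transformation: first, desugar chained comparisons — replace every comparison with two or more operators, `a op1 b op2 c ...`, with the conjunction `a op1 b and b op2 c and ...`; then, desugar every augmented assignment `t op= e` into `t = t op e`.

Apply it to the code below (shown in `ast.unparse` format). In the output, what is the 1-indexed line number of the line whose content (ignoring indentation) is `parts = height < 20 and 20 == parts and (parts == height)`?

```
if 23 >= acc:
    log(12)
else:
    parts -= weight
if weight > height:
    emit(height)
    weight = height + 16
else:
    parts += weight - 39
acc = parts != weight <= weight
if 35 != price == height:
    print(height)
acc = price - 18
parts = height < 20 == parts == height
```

14

Transformed code:
if 23 >= acc:
    log(12)
else:
    parts = parts - weight
if weight > height:
    emit(height)
    weight = height + 16
else:
    parts = parts + (weight - 39)
acc = parts != weight and weight <= weight
if 35 != price and price == height:
    print(height)
acc = price - 18
parts = height < 20 and 20 == parts and (parts == height)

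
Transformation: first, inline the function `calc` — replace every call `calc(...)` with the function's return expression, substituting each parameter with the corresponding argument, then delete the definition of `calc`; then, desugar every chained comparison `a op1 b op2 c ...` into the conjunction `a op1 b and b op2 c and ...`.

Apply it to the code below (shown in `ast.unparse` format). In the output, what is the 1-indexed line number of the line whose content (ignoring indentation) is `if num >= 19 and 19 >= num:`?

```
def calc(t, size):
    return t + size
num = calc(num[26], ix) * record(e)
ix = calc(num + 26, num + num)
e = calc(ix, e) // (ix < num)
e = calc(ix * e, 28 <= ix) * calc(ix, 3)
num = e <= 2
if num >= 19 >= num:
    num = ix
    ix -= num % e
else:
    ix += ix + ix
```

6

Transformed code:
num = (num[26] + ix) * record(e)
ix = num + 26 + (num + num)
e = (ix + e) // (ix < num)
e = (ix * e + (28 <= ix)) * (ix + 3)
num = e <= 2
if num >= 19 and 19 >= num:
    num = ix
    ix -= num % e
else:
    ix += ix + ix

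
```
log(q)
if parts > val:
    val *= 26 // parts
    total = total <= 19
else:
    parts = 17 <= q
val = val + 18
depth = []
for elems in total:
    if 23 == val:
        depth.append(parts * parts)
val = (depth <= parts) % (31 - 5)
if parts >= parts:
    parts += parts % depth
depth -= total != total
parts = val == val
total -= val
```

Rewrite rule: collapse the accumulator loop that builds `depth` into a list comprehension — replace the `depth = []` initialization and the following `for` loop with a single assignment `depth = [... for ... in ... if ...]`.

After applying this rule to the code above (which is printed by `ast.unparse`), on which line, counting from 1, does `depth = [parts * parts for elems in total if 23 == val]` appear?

Transformed code:
log(q)
if parts > val:
    val *= 26 // parts
    total = total <= 19
else:
    parts = 17 <= q
val = val + 18
depth = [parts * parts for elems in total if 23 == val]
val = (depth <= parts) % (31 - 5)
if parts >= parts:
    parts += parts % depth
depth -= total != total
parts = val == val
total -= val

8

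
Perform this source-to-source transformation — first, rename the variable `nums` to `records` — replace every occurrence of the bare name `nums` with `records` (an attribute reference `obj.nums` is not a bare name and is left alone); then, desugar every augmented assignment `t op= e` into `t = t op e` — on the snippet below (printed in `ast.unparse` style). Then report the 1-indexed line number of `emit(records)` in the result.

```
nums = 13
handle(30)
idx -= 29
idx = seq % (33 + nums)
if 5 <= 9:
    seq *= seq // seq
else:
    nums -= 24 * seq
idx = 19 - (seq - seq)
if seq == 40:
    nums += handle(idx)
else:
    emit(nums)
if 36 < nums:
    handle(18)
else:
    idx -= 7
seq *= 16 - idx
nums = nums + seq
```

13

Transformed code:
records = 13
handle(30)
idx = idx - 29
idx = seq % (33 + records)
if 5 <= 9:
    seq = seq * (seq // seq)
else:
    records = records - 24 * seq
idx = 19 - (seq - seq)
if seq == 40:
    records = records + handle(idx)
else:
    emit(records)
if 36 < records:
    handle(18)
else:
    idx = idx - 7
seq = seq * (16 - idx)
records = records + seq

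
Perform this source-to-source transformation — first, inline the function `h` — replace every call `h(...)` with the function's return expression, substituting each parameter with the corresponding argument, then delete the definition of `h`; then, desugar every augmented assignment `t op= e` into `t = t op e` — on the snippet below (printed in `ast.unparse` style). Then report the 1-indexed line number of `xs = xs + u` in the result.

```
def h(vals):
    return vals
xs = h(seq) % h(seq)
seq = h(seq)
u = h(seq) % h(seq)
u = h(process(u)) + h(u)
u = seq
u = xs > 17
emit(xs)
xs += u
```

8

Transformed code:
xs = seq % seq
seq = seq
u = seq % seq
u = process(u) + u
u = seq
u = xs > 17
emit(xs)
xs = xs + u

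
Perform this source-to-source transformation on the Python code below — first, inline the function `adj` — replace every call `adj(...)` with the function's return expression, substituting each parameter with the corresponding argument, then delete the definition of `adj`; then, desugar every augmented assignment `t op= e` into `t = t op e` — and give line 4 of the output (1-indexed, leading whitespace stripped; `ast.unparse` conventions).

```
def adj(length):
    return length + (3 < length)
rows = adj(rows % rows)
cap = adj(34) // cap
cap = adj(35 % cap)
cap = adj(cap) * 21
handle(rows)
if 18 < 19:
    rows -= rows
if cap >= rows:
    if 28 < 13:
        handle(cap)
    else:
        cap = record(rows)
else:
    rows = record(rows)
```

Transformed code:
rows = rows % rows + (3 < rows % rows)
cap = (34 + (3 < 34)) // cap
cap = 35 % cap + (3 < 35 % cap)
cap = (cap + (3 < cap)) * 21
handle(rows)
if 18 < 19:
    rows = rows - rows
if cap >= rows:
    if 28 < 13:
        handle(cap)
    else:
        cap = record(rows)
else:
    rows = record(rows)

cap = (cap + (3 < cap)) * 21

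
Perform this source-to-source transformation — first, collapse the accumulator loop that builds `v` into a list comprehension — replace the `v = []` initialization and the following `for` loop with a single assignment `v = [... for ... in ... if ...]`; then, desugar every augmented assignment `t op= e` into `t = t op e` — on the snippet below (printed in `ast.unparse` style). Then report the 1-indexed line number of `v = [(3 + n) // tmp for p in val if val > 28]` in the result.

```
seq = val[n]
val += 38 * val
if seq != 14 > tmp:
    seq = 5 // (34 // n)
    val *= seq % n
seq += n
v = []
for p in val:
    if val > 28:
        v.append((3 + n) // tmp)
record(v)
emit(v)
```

Transformed code:
seq = val[n]
val = val + 38 * val
if seq != 14 > tmp:
    seq = 5 // (34 // n)
    val = val * (seq % n)
seq = seq + n
v = [(3 + n) // tmp for p in val if val > 28]
record(v)
emit(v)

7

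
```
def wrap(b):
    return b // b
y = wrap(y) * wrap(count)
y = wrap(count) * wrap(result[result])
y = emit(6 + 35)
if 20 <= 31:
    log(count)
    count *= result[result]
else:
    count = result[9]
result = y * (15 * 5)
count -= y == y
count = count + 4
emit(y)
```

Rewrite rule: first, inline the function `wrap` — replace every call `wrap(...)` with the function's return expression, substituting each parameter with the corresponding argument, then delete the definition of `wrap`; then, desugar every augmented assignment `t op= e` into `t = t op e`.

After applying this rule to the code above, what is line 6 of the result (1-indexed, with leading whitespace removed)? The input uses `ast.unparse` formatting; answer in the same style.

count = count * result[result]

Transformed code:
y = y // y * (count // count)
y = count // count * (result[result] // result[result])
y = emit(6 + 35)
if 20 <= 31:
    log(count)
    count = count * result[result]
else:
    count = result[9]
result = y * (15 * 5)
count = count - (y == y)
count = count + 4
emit(y)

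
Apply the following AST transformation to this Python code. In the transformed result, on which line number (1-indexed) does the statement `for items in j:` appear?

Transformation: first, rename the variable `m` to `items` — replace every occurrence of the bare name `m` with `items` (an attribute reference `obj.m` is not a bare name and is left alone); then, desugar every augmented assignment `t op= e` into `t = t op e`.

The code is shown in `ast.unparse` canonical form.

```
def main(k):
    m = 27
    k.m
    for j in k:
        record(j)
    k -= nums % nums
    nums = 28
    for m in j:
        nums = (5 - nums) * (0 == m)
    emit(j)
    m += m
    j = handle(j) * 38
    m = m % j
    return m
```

Transformed code:
def main(k):
    items = 27
    k.m
    for j in k:
        record(j)
    k = k - nums % nums
    nums = 28
    for items in j:
        nums = (5 - nums) * (0 == items)
    emit(j)
    items = items + items
    j = handle(j) * 38
    items = items % j
    return items

8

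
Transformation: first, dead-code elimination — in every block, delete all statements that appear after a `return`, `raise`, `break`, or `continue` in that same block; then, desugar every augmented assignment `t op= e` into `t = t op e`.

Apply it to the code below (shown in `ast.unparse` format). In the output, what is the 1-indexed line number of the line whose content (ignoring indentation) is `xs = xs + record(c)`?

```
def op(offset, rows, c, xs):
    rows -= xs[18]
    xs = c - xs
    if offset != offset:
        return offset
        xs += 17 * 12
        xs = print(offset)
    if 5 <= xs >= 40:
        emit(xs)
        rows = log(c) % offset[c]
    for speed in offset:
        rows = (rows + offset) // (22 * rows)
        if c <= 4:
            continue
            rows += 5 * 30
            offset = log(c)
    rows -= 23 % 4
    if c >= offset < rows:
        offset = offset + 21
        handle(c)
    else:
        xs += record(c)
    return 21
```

Transformed code:
def op(offset, rows, c, xs):
    rows = rows - xs[18]
    xs = c - xs
    if offset != offset:
        return offset
    if 5 <= xs >= 40:
        emit(xs)
        rows = log(c) % offset[c]
    for speed in offset:
        rows = (rows + offset) // (22 * rows)
        if c <= 4:
            continue
    rows = rows - 23 % 4
    if c >= offset < rows:
        offset = offset + 21
        handle(c)
    else:
        xs = xs + record(c)
    return 21

18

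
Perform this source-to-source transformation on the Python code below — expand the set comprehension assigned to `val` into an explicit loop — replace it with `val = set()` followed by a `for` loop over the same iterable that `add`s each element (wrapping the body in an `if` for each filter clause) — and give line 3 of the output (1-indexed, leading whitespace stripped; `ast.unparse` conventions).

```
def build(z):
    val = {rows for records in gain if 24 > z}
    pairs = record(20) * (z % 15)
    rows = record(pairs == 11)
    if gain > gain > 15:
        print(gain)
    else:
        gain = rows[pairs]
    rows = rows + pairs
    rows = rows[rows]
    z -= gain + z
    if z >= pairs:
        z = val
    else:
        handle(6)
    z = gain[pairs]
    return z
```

for records in gain:

Transformed code:
def build(z):
    val = set()
    for records in gain:
        if 24 > z:
            val.add(rows)
    pairs = record(20) * (z % 15)
    rows = record(pairs == 11)
    if gain > gain > 15:
        print(gain)
    else:
        gain = rows[pairs]
    rows = rows + pairs
    rows = rows[rows]
    z -= gain + z
    if z >= pairs:
        z = val
    else:
        handle(6)
    z = gain[pairs]
    return z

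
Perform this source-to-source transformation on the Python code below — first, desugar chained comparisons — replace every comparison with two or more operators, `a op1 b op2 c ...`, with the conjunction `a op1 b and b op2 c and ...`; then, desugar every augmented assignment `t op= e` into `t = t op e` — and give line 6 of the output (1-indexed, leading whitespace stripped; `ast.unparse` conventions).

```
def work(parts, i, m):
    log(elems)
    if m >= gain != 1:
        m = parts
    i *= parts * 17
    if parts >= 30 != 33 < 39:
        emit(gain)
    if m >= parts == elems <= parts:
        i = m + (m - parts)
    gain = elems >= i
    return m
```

Transformed code:
def work(parts, i, m):
    log(elems)
    if m >= gain and gain != 1:
        m = parts
    i = i * (parts * 17)
    if parts >= 30 and 30 != 33 and (33 < 39):
        emit(gain)
    if m >= parts and parts == elems and (elems <= parts):
        i = m + (m - parts)
    gain = elems >= i
    return m

if parts >= 30 and 30 != 33 and (33 < 39):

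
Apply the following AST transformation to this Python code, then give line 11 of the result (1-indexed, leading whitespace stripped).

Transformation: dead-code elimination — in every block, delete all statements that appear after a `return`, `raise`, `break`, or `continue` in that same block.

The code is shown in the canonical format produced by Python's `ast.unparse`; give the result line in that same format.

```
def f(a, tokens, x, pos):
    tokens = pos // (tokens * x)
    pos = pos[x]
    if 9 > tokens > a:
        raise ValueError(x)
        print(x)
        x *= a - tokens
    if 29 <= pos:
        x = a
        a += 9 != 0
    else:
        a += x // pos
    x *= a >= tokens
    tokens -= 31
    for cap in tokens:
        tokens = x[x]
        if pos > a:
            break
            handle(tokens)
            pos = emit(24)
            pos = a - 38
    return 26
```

Transformed code:
def f(a, tokens, x, pos):
    tokens = pos // (tokens * x)
    pos = pos[x]
    if 9 > tokens > a:
        raise ValueError(x)
    if 29 <= pos:
        x = a
        a += 9 != 0
    else:
        a += x // pos
    x *= a >= tokens
    tokens -= 31
    for cap in tokens:
        tokens = x[x]
        if pos > a:
            break
    return 26

x *= a >= tokens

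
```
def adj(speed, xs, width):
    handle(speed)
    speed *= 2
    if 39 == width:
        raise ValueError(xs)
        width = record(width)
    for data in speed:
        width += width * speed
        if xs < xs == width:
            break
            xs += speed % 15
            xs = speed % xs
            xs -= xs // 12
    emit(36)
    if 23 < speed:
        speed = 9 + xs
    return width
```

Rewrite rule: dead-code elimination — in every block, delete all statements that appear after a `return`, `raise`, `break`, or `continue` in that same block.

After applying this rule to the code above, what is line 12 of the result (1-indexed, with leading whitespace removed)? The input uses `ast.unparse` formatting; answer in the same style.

Transformed code:
def adj(speed, xs, width):
    handle(speed)
    speed *= 2
    if 39 == width:
        raise ValueError(xs)
    for data in speed:
        width += width * speed
        if xs < xs == width:
            break
    emit(36)
    if 23 < speed:
        speed = 9 + xs
    return width

speed = 9 + xs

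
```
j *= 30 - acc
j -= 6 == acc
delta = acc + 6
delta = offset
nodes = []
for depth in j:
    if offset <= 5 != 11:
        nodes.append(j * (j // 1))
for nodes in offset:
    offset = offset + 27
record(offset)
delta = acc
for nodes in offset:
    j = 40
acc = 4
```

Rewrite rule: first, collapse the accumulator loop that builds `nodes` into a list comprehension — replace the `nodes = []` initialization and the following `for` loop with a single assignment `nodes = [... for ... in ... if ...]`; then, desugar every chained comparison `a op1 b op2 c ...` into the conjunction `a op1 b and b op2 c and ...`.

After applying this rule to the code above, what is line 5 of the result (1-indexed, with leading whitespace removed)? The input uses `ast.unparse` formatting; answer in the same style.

Transformed code:
j *= 30 - acc
j -= 6 == acc
delta = acc + 6
delta = offset
nodes = [j * (j // 1) for depth in j if offset <= 5 and 5 != 11]
for nodes in offset:
    offset = offset + 27
record(offset)
delta = acc
for nodes in offset:
    j = 40
acc = 4

nodes = [j * (j // 1) for depth in j if offset <= 5 and 5 != 11]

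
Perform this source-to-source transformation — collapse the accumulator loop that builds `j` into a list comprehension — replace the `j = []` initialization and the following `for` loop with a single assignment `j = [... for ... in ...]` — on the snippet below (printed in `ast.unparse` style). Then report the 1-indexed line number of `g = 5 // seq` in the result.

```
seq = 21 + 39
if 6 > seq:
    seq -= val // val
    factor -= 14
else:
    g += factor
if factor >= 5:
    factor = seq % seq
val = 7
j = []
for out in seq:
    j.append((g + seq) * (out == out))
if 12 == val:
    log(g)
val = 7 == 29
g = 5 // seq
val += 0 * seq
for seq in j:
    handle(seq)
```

14

Transformed code:
seq = 21 + 39
if 6 > seq:
    seq -= val // val
    factor -= 14
else:
    g += factor
if factor >= 5:
    factor = seq % seq
val = 7
j = [(g + seq) * (out == out) for out in seq]
if 12 == val:
    log(g)
val = 7 == 29
g = 5 // seq
val += 0 * seq
for seq in j:
    handle(seq)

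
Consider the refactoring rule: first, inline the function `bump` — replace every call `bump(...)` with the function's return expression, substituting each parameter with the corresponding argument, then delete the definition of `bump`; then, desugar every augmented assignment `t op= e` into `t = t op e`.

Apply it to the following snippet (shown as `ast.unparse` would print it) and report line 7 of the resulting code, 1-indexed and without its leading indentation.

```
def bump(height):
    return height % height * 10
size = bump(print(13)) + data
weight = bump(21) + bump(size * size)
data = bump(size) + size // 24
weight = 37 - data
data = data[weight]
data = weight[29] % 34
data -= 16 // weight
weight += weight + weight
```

Transformed code:
size = print(13) % print(13) * 10 + data
weight = 21 % 21 * 10 + size * size % (size * size) * 10
data = size % size * 10 + size // 24
weight = 37 - data
data = data[weight]
data = weight[29] % 34
data = data - 16 // weight
weight = weight + (weight + weight)

data = data - 16 // weight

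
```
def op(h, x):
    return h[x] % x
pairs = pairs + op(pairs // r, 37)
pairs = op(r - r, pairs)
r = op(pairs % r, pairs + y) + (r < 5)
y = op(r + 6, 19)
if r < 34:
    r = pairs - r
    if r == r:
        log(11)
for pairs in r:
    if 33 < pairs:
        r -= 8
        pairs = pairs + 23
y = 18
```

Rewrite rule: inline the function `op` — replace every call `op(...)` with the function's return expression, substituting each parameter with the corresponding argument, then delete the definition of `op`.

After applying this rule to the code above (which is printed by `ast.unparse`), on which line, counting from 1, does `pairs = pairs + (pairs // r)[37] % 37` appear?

Transformed code:
pairs = pairs + (pairs // r)[37] % 37
pairs = (r - r)[pairs] % pairs
r = (pairs % r)[pairs + y] % (pairs + y) + (r < 5)
y = (r + 6)[19] % 19
if r < 34:
    r = pairs - r
    if r == r:
        log(11)
for pairs in r:
    if 33 < pairs:
        r -= 8
        pairs = pairs + 23
y = 18

1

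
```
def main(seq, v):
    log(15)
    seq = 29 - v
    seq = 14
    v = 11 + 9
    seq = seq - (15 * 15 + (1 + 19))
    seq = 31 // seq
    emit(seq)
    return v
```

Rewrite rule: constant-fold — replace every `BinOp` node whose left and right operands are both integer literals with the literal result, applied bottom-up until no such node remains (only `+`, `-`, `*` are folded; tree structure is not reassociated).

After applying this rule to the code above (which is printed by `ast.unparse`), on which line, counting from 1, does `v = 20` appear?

5

Transformed code:
def main(seq, v):
    log(15)
    seq = 29 - v
    seq = 14
    v = 20
    seq = seq - 245
    seq = 31 // seq
    emit(seq)
    return v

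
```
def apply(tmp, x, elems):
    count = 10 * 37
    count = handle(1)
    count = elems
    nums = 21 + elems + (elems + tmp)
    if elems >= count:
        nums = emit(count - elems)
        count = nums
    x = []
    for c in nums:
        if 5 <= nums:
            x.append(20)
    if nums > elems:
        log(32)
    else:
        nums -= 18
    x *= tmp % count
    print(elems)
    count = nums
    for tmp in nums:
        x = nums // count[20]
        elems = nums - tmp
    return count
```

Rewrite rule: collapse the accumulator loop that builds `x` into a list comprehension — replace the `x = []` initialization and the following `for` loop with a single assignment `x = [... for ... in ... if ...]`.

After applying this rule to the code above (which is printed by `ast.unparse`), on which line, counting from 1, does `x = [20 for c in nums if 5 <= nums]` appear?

Transformed code:
def apply(tmp, x, elems):
    count = 10 * 37
    count = handle(1)
    count = elems
    nums = 21 + elems + (elems + tmp)
    if elems >= count:
        nums = emit(count - elems)
        count = nums
    x = [20 for c in nums if 5 <= nums]
    if nums > elems:
        log(32)
    else:
        nums -= 18
    x *= tmp % count
    print(elems)
    count = nums
    for tmp in nums:
        x = nums // count[20]
        elems = nums - tmp
    return count

9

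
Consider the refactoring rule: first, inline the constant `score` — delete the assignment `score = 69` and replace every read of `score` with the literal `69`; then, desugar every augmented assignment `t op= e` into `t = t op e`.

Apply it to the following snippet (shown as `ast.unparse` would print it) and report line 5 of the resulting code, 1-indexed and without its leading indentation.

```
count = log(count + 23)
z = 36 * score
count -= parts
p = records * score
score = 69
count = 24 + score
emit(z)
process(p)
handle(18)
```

Transformed code:
count = log(count + 23)
z = 36 * 69
count = count - parts
p = records * 69
count = 24 + 69
emit(z)
process(p)
handle(18)

count = 24 + 69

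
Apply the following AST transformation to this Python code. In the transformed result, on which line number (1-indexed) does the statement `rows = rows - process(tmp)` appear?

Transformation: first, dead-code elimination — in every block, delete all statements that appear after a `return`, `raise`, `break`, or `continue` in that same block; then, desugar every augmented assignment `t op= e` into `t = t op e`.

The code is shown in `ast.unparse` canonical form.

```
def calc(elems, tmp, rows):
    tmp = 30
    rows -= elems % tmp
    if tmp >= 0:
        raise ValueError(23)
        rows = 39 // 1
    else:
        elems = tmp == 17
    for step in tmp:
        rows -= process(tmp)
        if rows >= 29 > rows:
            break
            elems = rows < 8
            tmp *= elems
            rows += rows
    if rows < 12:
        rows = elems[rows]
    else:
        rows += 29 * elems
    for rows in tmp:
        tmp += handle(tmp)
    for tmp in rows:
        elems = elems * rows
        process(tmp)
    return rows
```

9

Transformed code:
def calc(elems, tmp, rows):
    tmp = 30
    rows = rows - elems % tmp
    if tmp >= 0:
        raise ValueError(23)
    else:
        elems = tmp == 17
    for step in tmp:
        rows = rows - process(tmp)
        if rows >= 29 > rows:
            break
    if rows < 12:
        rows = elems[rows]
    else:
        rows = rows + 29 * elems
    for rows in tmp:
        tmp = tmp + handle(tmp)
    for tmp in rows:
        elems = elems * rows
        process(tmp)
    return rows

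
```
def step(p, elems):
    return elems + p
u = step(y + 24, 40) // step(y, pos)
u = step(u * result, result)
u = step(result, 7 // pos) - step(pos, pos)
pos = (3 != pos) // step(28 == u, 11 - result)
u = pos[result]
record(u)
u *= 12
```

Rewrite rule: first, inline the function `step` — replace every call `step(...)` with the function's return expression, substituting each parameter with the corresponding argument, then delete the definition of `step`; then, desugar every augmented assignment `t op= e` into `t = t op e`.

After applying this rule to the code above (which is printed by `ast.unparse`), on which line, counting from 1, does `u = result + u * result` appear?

Transformed code:
u = (40 + (y + 24)) // (pos + y)
u = result + u * result
u = 7 // pos + result - (pos + pos)
pos = (3 != pos) // (11 - result + (28 == u))
u = pos[result]
record(u)
u = u * 12

2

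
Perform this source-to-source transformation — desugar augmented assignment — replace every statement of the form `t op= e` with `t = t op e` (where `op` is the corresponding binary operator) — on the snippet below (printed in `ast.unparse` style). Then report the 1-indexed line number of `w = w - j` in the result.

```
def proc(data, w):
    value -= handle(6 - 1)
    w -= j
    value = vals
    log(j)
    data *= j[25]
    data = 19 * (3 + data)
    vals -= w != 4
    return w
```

Transformed code:
def proc(data, w):
    value = value - handle(6 - 1)
    w = w - j
    value = vals
    log(j)
    data = data * j[25]
    data = 19 * (3 + data)
    vals = vals - (w != 4)
    return w

3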